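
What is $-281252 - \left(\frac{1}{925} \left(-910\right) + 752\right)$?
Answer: $- \frac{52170558}{185} \approx -2.82 \cdot 10^{5}$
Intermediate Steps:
$-281252 - \left(\frac{1}{925} \left(-910\right) + 752\right) = -281252 - \left(- \frac{182}{185} + 752\right) = -281252 - \frac{138938}{185} = - \frac{52170558}{185}$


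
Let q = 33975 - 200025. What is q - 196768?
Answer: -362818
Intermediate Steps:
q = -166050
q - 196768 = -166050 - 196768 = -362818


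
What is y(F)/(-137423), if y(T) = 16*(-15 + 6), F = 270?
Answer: 144/137423 ≈ 0.0010479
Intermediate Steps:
y(T) = -144 (y(T) = 16*(-9) = -144)
y(F)/(-137423) = -144/(-137423) = -144*(-1/137423) = 144/137423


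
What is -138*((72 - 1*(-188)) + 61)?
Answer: -44298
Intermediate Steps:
-138*((72 - 1*(-188)) + 61) = -138*((72 + 188) + 61) = -138*(260 + 61) = -138*321 = -44298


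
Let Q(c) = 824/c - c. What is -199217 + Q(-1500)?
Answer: -74144081/375 ≈ -1.9772e+5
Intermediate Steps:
Q(c) = -c + 824/c
-199217 + Q(-1500) = -199217 + (-1*(-1500) + 824/(-1500)) = -199217 + (1500 + 824*(-1/1500)) = -199217 + (1500 - 206/375) = -199217 + 562294/375 = -74144081/375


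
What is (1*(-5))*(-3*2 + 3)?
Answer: 15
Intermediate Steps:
(1*(-5))*(-3*2 + 3) = -5*(-6 + 3) = -5*(-3) = 15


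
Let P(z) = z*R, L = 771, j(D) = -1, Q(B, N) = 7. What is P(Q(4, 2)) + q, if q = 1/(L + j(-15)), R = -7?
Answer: -37729/770 ≈ -48.999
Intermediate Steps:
P(z) = -7*z (P(z) = z*(-7) = -7*z)
q = 1/770 (q = 1/(771 - 1) = 1/770 ≈ 0.0012987)
P(Q(4, 2)) + q = -7*7 + 1/770 = -49 + 1/770 = -37729/770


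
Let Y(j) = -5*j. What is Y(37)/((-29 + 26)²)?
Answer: -185/9 ≈ -20.556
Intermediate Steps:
Y(37)/((-29 + 26)²) = (-5*37)/((-29 + 26)²) = -185/((-3)²) = -185/9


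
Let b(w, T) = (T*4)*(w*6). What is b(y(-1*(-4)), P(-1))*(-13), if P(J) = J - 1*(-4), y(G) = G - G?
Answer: 0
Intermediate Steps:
y(G) = 0
P(J) = 4 + J (P(J) = J + 4 = 4 + J)
b(w, T) = 24*T*w (b(w, T) = (4*T)*(6*w) = 24*T*w)
b(y(-1*(-4)), P(-1))*(-13) = (24*(4 - 1)*0)*(-13) = (24*3*0)*(-13) = 0*(-13) = 0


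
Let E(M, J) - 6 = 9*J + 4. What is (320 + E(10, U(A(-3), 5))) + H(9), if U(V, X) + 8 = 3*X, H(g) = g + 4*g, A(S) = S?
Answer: 438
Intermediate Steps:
H(g) = 5*g
U(V, X) = -8 + 3*X
E(M, J) = 10 + 9*J (E(M, J) = 6 + (9*J + 4) = 6 + (4 + 9*J) = 10 + 9*J)
(320 + E(10, U(A(-3), 5))) + H(9) = (320 + (10 + 9*(-8 + 3*5))) + 5*9 = (320 + (10 + 9*(-8 + 15))) + 45 = (320 + (10 + 9*7)) + 45 = (320 + (10 + 63)) + 45 = (320 + 73) + 45 = 393 + 45 = 438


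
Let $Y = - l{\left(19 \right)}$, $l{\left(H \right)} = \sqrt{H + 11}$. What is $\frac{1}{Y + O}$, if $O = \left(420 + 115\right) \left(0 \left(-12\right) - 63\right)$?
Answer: $- \frac{2247}{75735133} + \frac{\sqrt{30}}{1136026995} \approx -2.9664 \cdot 10^{-5}$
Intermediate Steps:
$l{\left(H \right)} = \sqrt{11 + H}$
$Y = - \sqrt{30}$ ($Y = - \sqrt{11 + 19} = - \sqrt{30} \approx -5.4772$)
$O = -33705$ ($O = 535 \left(0 - 63\right) = 535 \left(-63\right) = -33705$)
$\frac{1}{Y + O} = \frac{1}{- \sqrt{30} - 33705} = \frac{1}{-33705 - \sqrt{30}}$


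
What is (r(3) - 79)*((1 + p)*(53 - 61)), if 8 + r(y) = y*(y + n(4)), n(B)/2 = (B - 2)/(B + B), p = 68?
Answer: 42228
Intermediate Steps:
n(B) = (-2 + B)/B (n(B) = 2*((B - 2)/(B + B)) = 2*((-2 + B)/((2*B))) = 2*((-2 + B)*(1/(2*B))) = 2*((-2 + B)/(2*B)) = (-2 + B)/B)
r(y) = -8 + y*(½ + y) (r(y) = -8 + y*(y + (-2 + 4)/4) = -8 + y*(y + (¼)*2) = -8 + y*(y + ½) = -8 + y*(½ + y))
(r(3) - 79)*((1 + p)*(53 - 61)) = ((-8 + 3² + (½)*3) - 79)*((1 + 68)*(53 - 61)) = ((-8 + 9 + 3/2) - 79)*(69*(-8)) = (5/2 - 79)*(-552) = -153/2*(-552) = 42228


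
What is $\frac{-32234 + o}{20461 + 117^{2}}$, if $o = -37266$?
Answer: $- \frac{1390}{683} \approx -2.0351$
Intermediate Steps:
$\frac{-32234 + o}{20461 + 117^{2}} = \frac{-32234 - 37266}{20461 + 117^{2}} = - \frac{69500}{20461 + 13689} = - \frac{69500}{34150} = \left(-69500\right) \frac{1}{34150} = - \frac{1390}{683}$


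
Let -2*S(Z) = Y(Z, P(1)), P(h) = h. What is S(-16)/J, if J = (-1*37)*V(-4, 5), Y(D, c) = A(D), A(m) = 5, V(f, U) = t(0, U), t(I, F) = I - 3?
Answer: -5/222 ≈ -0.022523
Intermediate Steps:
t(I, F) = -3 + I
V(f, U) = -3 (V(f, U) = -3 + 0 = -3)
Y(D, c) = 5
S(Z) = -5/2 (S(Z) = -½*5 = -5/2)
J = 111 (J = -1*37*(-3) = -37*(-3) = 111)
S(-16)/J = -5/2/111 = -5/2*1/111 = -5/222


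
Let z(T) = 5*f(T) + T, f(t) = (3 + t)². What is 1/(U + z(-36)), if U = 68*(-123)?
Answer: -1/2955 ≈ -0.00033841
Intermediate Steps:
U = -8364
z(T) = T + 5*(3 + T)² (z(T) = 5*(3 + T)² + T = T + 5*(3 + T)²)
1/(U + z(-36)) = 1/(-8364 + (-36 + 5*(3 - 36)²)) = 1/(-8364 + (-36 + 5*(-33)²)) = 1/(-8364 + (-36 + 5*1089)) = 1/(-8364 + (-36 + 5445)) = 1/(-8364 + 5409) = 1/(-2955) = -1/2955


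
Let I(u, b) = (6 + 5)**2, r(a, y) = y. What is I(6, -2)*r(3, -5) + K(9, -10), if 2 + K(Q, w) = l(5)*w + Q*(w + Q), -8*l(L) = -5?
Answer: -2489/4 ≈ -622.25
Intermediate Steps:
l(L) = 5/8 (l(L) = -1/8*(-5) = 5/8)
K(Q, w) = -2 + 5*w/8 + Q*(Q + w) (K(Q, w) = -2 + (5*w/8 + Q*(w + Q)) = -2 + (5*w/8 + Q*(Q + w)) = -2 + 5*w/8 + Q*(Q + w))
I(u, b) = 121 (I(u, b) = 11**2 = 121)
I(6, -2)*r(3, -5) + K(9, -10) = 121*(-5) + (-2 + 9**2 + (5/8)*(-10) + 9*(-10)) = -605 + (-2 + 81 - 25/4 - 90) = -605 - 69/4 = -2489/4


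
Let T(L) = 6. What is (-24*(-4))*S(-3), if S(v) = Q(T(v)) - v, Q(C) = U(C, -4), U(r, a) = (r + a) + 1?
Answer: 576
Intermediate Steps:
U(r, a) = 1 + a + r (U(r, a) = (a + r) + 1 = 1 + a + r)
Q(C) = -3 + C (Q(C) = 1 - 4 + C = -3 + C)
S(v) = 3 - v (S(v) = (-3 + 6) - v = 3 - v)
(-24*(-4))*S(-3) = (-24*(-4))*(3 - 1*(-3)) = 96*(3 + 3) = 96*6 = 576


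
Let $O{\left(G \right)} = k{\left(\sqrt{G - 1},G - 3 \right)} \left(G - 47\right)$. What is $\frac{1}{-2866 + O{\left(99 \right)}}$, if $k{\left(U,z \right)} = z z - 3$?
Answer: $\frac{1}{476210} \approx 2.0999 \cdot 10^{-6}$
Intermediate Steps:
$k{\left(U,z \right)} = -3 + z^{2}$ ($k{\left(U,z \right)} = z^{2} - 3 = -3 + z^{2}$)
$O{\left(G \right)} = \left(-47 + G\right) \left(-3 + \left(-3 + G\right)^{2}\right)$ ($O{\left(G \right)} = \left(-3 + \left(G - 3\right)^{2}\right) \left(G - 47\right) = \left(-3 + \left(-3 + G\right)^{2}\right) \left(-47 + G\right) = \left(-47 + G\right) \left(-3 + \left(-3 + G\right)^{2}\right)$)
$\frac{1}{-2866 + O{\left(99 \right)}} = \frac{1}{-2866 + \left(-47 + 99\right) \left(-3 + \left(-3 + 99\right)^{2}\right)} = \frac{1}{-2866 + 52 \left(-3 + 96^{2}\right)} = \frac{1}{-2866 + 52 \left(-3 + 9216\right)} = \frac{1}{-2866 + 52 \cdot 9213} = \frac{1}{-2866 + 479076} = \frac{1}{476210}$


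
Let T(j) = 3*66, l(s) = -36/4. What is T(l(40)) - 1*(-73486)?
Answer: 73684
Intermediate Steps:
l(s) = -9 (l(s) = -36*¼ = -9)
T(j) = 198
T(l(40)) - 1*(-73486) = 198 - 1*(-73486) = 198 + 73486 = 73684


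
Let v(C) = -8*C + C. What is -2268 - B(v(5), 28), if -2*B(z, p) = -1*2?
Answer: -2269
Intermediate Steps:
v(C) = -7*C
B(z, p) = 1 (B(z, p) = -(-1)*2/2 = -1/2*(-2) = 1)
-2268 - B(v(5), 28) = -2268 - 1*1 = -2268 - 1 = -2269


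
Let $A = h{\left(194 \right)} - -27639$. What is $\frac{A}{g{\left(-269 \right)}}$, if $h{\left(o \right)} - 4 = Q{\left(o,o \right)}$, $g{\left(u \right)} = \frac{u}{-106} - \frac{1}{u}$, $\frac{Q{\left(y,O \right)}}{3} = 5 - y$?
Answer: $\frac{772045064}{72467} \approx 10654.0$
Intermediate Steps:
$Q{\left(y,O \right)} = 15 - 3 y$ ($Q{\left(y,O \right)} = 3 \left(5 - y\right) = 15 - 3 y$)
$g{\left(u \right)} = - \frac{1}{u} - \frac{u}{106}$ ($g{\left(u \right)} = u \left(- \frac{1}{106}\right) - \frac{1}{u} = - \frac{u}{106} - \frac{1}{u} = - \frac{1}{u} - \frac{u}{106}$)
$h{\left(o \right)} = 19 - 3 o$ ($h{\left(o \right)} = 4 - \left(-15 + 3 o\right) = 19 - 3 o$)
$A = 27076$ ($A = \left(19 - 582\right) - -27639 = \left(19 - 582\right) + 27639 = -563 + 27639 = 27076$)
$\frac{A}{g{\left(-269 \right)}} = \frac{27076}{- \frac{1}{-269} - - \frac{269}{106}} = \frac{27076}{\left(-1\right) \left(- \frac{1}{269}\right) + \frac{269}{106}} = \frac{27076}{\frac{1}{269} + \frac{269}{106}} = \frac{27076}{\frac{72467}{28514}} = 27076 \cdot \frac{28514}{72467} = \frac{772045064}{72467}$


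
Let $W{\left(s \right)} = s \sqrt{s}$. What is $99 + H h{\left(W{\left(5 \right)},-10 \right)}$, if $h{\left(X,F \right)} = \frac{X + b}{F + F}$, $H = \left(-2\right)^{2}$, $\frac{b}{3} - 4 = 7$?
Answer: $\frac{462}{5} - \sqrt{5} \approx 90.164$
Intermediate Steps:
$b = 33$ ($b = 12 + 3 \cdot 7 = 12 + 21 = 33$)
$W{\left(s \right)} = s^{\frac{3}{2}}$
$H = 4$
$h{\left(X,F \right)} = \frac{33 + X}{2 F}$ ($h{\left(X,F \right)} = \frac{X + 33}{F + F} = \frac{33 + X}{2 F}$)
$99 + H h{\left(W{\left(5 \right)},-10 \right)} = 99 + 4 \frac{33 + 5^{\frac{3}{2}}}{2 \left(-10\right)} = 99 + 4 \cdot \frac{1}{2} \left(- \frac{1}{10}\right) \left(33 + 5 \sqrt{5}\right) = 99 + 4 \left(- \frac{33}{20} - \frac{\sqrt{5}}{4}\right) = 99 - \left(\frac{33}{5} + \sqrt{5}\right) = \frac{462}{5} - \sqrt{5}$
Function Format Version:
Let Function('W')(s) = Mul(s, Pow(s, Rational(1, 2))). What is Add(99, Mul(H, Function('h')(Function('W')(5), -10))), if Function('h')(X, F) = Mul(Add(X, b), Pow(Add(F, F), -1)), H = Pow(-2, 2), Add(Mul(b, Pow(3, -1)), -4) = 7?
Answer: Add(Rational(462, 5), Mul(-1, Pow(5, Rational(1, 2)))) ≈ 90.164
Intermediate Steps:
b = 33 (b = Add(12, Mul(3, 7)) = Add(12, 21) = 33)
Function('W')(s) = Pow(s, Rational(3, 2))
H = 4
Function('h')(X, F) = Mul(Rational(1, 2), Pow(F, -1), Add(33, X)) (Function('h')(X, F) = Mul(Add(X, 33), Pow(Add(F, F), -1)) = Mul(Add(33, X), Pow(Mul(2, F), -1)) = Mul(Add(33, X), Mul(Rational(1, 2), Pow(F, -1))) = Mul(Rational(1, 2), Pow(F, -1), Add(33, X)))
Add(99, Mul(H, Function('h')(Function('W')(5), -10))) = Add(99, Mul(4, Mul(Rational(1, 2), Pow(-10, -1), Add(33, Pow(5, Rational(3, 2)))))) = Add(99, Mul(4, Mul(Rational(1, 2), Rational(-1, 10), Add(33, Mul(5, Pow(5, Rational(1, 2))))))) = Add(99, Mul(4, Add(Rational(-33, 20), Mul(Rational(-1, 4), Pow(5, Rational(1, 2)))))) = Add(99, Add(Rational(-33, 5), Mul(-1, Pow(5, Rational(1, 2))))) = Add(Rational(462, 5), Mul(-1, Pow(5, Rational(1, 2))))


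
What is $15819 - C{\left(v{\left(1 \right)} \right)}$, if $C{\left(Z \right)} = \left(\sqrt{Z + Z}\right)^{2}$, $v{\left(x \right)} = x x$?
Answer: $15817$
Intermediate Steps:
$v{\left(x \right)} = x^{2}$
$C{\left(Z \right)} = 2 Z$ ($C{\left(Z \right)} = \left(\sqrt{2 Z}\right)^{2} = \left(\sqrt{2} \sqrt{Z}\right)^{2} = 2 Z$)
$15819 - C{\left(v{\left(1 \right)} \right)} = 15819 - 2 \cdot 1^{2} = 15819 - 2 \cdot 1 = 15819 - 2 = 15817$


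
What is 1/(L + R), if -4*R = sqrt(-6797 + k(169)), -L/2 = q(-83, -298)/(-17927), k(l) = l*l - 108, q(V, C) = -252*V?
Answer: -30609072/17683032595 - 6558721*sqrt(5414)/17683032595 ≈ -0.029022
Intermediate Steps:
k(l) = -108 + l**2 (k(l) = l**2 - 108 = -108 + l**2)
L = 5976/2561 (L = -2*(-252*(-83))/(-17927) = -41832*(-1)/17927 = -2*(-2988/2561) = 5976/2561 ≈ 2.3335)
R = -sqrt(5414)/2 (R = -sqrt(-6797 + (-108 + 169**2))/4 = -sqrt(-6797 + (-108 + 28561))/4 = -sqrt(-6797 + 28453)/4 = -sqrt(5414)/2 ≈ -36.790)
1/(L + R) = 1/(5976/2561 - sqrt(5414)/2)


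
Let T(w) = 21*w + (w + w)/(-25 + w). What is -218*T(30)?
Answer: -139956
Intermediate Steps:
T(w) = 21*w + 2*w/(-25 + w) (T(w) = 21*w + (2*w)/(-25 + w) = 21*w + 2*w/(-25 + w))
-218*T(30) = -6540*(-523 + 21*30)/(-25 + 30) = -6540*(-523 + 630)/5 = -6540*107/5 = -218*642 = -139956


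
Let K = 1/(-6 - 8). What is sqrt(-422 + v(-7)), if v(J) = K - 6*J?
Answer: I*sqrt(74494)/14 ≈ 19.495*I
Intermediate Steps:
K = -1/14 (K = 1/(-14) = -1/14 ≈ -0.071429)
v(J) = -1/14 - 6*J
sqrt(-422 + v(-7)) = sqrt(-422 + (-1/14 - 6*(-7))) = sqrt(-422 + (-1/14 + 42)) = sqrt(-422 + 587/14) = sqrt(-5321/14) = I*sqrt(74494)/14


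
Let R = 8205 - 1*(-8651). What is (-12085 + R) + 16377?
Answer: 21148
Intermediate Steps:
R = 16856 (R = 8205 + 8651 = 16856)
(-12085 + R) + 16377 = (-12085 + 16856) + 16377 = 4771 + 16377 = 21148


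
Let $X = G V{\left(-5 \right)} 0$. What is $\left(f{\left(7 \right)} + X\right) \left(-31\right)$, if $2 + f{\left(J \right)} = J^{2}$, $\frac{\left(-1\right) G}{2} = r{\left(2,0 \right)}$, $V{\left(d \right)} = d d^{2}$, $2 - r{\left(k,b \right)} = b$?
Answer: $-1457$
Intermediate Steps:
$r{\left(k,b \right)} = 2 - b$
$V{\left(d \right)} = d^{3}$
$G = -4$ ($G = - 2 \left(2 - 0\right) = - 2 \left(2 + 0\right) = \left(-2\right) 2 = -4$)
$X = 0$ ($X = - 4 \left(-5\right)^{3} \cdot 0 = \left(-4\right) \left(-125\right) 0 = 500 \cdot 0 = 0$)
$f{\left(J \right)} = -2 + J^{2}$
$\left(f{\left(7 \right)} + X\right) \left(-31\right) = \left(\left(-2 + 7^{2}\right) + 0\right) \left(-31\right) = \left(\left(-2 + 49\right) + 0\right) \left(-31\right) = \left(47 + 0\right) \left(-31\right) = 47 \left(-31\right) = -1457$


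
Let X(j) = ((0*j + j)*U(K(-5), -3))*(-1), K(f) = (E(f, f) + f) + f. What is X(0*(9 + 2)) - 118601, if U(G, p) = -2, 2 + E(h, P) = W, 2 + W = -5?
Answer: -118601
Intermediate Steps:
W = -7 (W = -2 - 5 = -7)
E(h, P) = -9 (E(h, P) = -2 - 7 = -9)
K(f) = -9 + 2*f (K(f) = (-9 + f) + f = -9 + 2*f)
X(j) = 2*j (X(j) = ((0*j + j)*(-2))*(-1) = ((0 + j)*(-2))*(-1) = (j*(-2))*(-1) = -2*j*(-1) = 2*j)
X(0*(9 + 2)) - 118601 = 2*(0*(9 + 2)) - 118601 = 2*(0*11) - 118601 = 2*0 - 118601 = 0 - 118601 = -118601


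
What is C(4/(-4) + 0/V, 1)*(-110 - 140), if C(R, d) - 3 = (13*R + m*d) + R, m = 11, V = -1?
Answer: 0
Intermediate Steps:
C(R, d) = 3 + 11*d + 14*R (C(R, d) = 3 + ((13*R + 11*d) + R) = 3 + ((11*d + 13*R) + R) = 3 + (11*d + 14*R) = 3 + 11*d + 14*R)
C(4/(-4) + 0/V, 1)*(-110 - 140) = (3 + 11*1 + 14*(4/(-4) + 0/(-1)))*(-110 - 140) = (3 + 11 + 14*(4*(-¼) + 0*(-1)))*(-250) = (3 + 11 + 14*(-1 + 0))*(-250) = (3 + 11 + 14*(-1))*(-250) = (3 + 11 - 14)*(-250) = 0*(-250) = 0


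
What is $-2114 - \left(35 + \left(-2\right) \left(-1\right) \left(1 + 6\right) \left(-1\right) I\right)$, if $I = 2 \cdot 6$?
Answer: $-1981$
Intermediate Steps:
$I = 12$
$-2114 - \left(35 + \left(-2\right) \left(-1\right) \left(1 + 6\right) \left(-1\right) I\right) = -2114 - \left(35 + \left(-2\right) \left(-1\right) \left(1 + 6\right) \left(-1\right) 12\right) = -2114 - \left(35 + 2 \cdot 7 \left(-1\right) 12\right) = -2114 - \left(35 + 14 \left(-1\right) 12\right) = -2114 - \left(35 - 168\right) = -2114 - -133 = -2114 + 133 = -1981$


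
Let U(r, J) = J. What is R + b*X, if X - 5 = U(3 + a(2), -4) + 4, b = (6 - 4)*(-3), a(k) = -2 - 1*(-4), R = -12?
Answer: -42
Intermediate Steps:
a(k) = 2 (a(k) = -2 + 4 = 2)
b = -6 (b = 2*(-3) = -6)
X = 5 (X = 5 + (-4 + 4) = 5 + 0 = 5)
R + b*X = -12 - 6*5 = -12 - 30 = -42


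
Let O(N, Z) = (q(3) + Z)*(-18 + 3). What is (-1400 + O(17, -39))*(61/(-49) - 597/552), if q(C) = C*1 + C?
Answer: 18982375/9016 ≈ 2105.4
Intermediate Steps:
q(C) = 2*C (q(C) = C + C = 2*C)
O(N, Z) = -90 - 15*Z (O(N, Z) = (2*3 + Z)*(-18 + 3) = (6 + Z)*(-15) = -90 - 15*Z)
(-1400 + O(17, -39))*(61/(-49) - 597/552) = (-1400 + (-90 - 15*(-39)))*(61/(-49) - 597/552) = (-1400 + (-90 + 585))*(61*(-1/49) - 597*1/552) = (-1400 + 495)*(-61/49 - 199/184) = -905*(-20975/9016) = 18982375/9016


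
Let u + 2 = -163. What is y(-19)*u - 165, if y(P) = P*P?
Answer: -59730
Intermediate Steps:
u = -165 (u = -2 - 163 = -165)
y(P) = P²
y(-19)*u - 165 = (-19)²*(-165) - 165 = 361*(-165) - 165 = -59565 - 165 = -59730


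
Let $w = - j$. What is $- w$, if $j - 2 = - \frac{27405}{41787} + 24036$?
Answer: $\frac{111605389}{4643} \approx 24037.0$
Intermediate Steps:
$j = \frac{111605389}{4643}$ ($j = 2 + \left(- \frac{27405}{41787} + 24036\right) = 2 + \left(\left(-27405\right) \frac{1}{41787} + 24036\right) = 2 + \left(- \frac{3045}{4643} + 24036\right) = 2 + \frac{111596103}{4643} = \frac{111605389}{4643} \approx 24037.0$)
$w = - \frac{111605389}{4643}$ ($w = \left(-1\right) \frac{111605389}{4643} = - \frac{111605389}{4643} \approx -24037.0$)
$- w = \left(-1\right) \left(- \frac{111605389}{4643}\right) = \frac{111605389}{4643}$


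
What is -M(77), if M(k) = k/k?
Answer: -1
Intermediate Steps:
M(k) = 1
-M(77) = -1*1 = -1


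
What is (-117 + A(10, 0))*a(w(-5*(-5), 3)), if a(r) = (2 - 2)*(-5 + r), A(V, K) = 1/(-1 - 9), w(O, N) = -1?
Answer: 0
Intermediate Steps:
A(V, K) = -⅒ (A(V, K) = 1/(-10) = -⅒)
a(r) = 0 (a(r) = 0*(-5 + r) = 0)
(-117 + A(10, 0))*a(w(-5*(-5), 3)) = (-117 - ⅒)*0 = -1171/10*0 = 0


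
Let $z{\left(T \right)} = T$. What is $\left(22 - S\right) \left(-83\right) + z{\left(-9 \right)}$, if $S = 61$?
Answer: $3228$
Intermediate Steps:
$\left(22 - S\right) \left(-83\right) + z{\left(-9 \right)} = \left(22 - 61\right) \left(-83\right) - 9 = \left(-39\right) \left(-83\right) - 9 = 3237 - 9 = 3228$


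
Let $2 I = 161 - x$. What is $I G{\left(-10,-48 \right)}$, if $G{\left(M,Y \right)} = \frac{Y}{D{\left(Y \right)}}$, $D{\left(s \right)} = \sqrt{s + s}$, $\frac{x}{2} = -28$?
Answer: $217 i \sqrt{6} \approx 531.54 i$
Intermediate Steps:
$x = -56$ ($x = 2 \left(-28\right) = -56$)
$D{\left(s \right)} = \sqrt{2} \sqrt{s}$ ($D{\left(s \right)} = \sqrt{2 s} = \sqrt{2} \sqrt{s}$)
$G{\left(M,Y \right)} = \frac{\sqrt{2} \sqrt{Y}}{2}$ ($G{\left(M,Y \right)} = \frac{Y}{\sqrt{2} \sqrt{Y}} = Y \frac{\sqrt{2}}{2 \sqrt{Y}} = \frac{\sqrt{2} \sqrt{Y}}{2}$)
$I = \frac{217}{2}$ ($I = \frac{161 - -56}{2} = \frac{161 + 56}{2} = \frac{1}{2} \cdot 217 = \frac{217}{2} \approx 108.5$)
$I G{\left(-10,-48 \right)} = \frac{217 \frac{\sqrt{2} \sqrt{-48}}{2}}{2} = \frac{217 \frac{\sqrt{2} \cdot 4 i \sqrt{3}}{2}}{2} = \frac{217 \cdot 2 i \sqrt{6}}{2} = 217 i \sqrt{6}$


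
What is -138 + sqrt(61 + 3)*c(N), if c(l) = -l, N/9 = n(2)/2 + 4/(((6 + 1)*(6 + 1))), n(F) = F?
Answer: -10578/49 ≈ -215.88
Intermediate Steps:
N = 477/49 (N = 9*(2/2 + 4/(((6 + 1)*(6 + 1)))) = 9*(2*(1/2) + 4/((7*7))) = 9*(1 + 4/49) = 9*(53/49) = 477/49 ≈ 9.7347)
-138 + sqrt(61 + 3)*c(N) = -138 + sqrt(61 + 3)*(-1*477/49) = -138 + sqrt(64)*(-477/49) = -138 + 8*(-477/49) = -138 - 3816/49 = -10578/49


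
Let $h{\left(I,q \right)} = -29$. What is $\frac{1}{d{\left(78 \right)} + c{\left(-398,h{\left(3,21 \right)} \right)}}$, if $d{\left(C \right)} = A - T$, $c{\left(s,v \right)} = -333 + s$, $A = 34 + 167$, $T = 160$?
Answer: $- \frac{1}{690} \approx -0.0014493$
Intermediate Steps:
$A = 201$
$d{\left(C \right)} = 41$ ($d{\left(C \right)} = 201 - 160 = 41$)
$\frac{1}{d{\left(78 \right)} + c{\left(-398,h{\left(3,21 \right)} \right)}} = \frac{1}{41 - 731} = \frac{1}{-690} = - \frac{1}{690}$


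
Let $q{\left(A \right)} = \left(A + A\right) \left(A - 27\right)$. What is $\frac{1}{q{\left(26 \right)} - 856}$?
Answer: $- \frac{1}{908} \approx -0.0011013$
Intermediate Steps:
$q{\left(A \right)} = 2 A \left(-27 + A\right)$
$\frac{1}{q{\left(26 \right)} - 856} = \frac{1}{2 \cdot 26 \left(-27 + 26\right) - 856} = \frac{1}{2 \cdot 26 \left(-1\right) - 856} = \frac{1}{-52 - 856} = \frac{1}{-908} = - \frac{1}{908}$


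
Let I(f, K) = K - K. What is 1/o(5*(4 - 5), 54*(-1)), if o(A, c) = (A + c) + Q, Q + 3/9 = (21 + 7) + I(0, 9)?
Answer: -3/94 ≈ -0.031915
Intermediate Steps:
I(f, K) = 0
Q = 83/3 (Q = -⅓ + ((21 + 7) + 0) = -⅓ + (28 + 0) = -⅓ + 28 = 83/3 ≈ 27.667)
o(A, c) = 83/3 + A + c (o(A, c) = (A + c) + 83/3 = 83/3 + A + c)
1/o(5*(4 - 5), 54*(-1)) = 1/(83/3 + 5*(4 - 5) + 54*(-1)) = 1/(83/3 + 5*(-1) - 54) = 1/(83/3 - 5 - 54) = 1/(-94/3) = -3/94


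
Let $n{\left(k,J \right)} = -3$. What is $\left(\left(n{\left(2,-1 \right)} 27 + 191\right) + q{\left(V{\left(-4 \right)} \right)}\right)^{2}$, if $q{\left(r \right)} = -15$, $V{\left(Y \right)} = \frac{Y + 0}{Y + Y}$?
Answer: $9025$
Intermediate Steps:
$V{\left(Y \right)} = \frac{1}{2}$ ($V{\left(Y \right)} = \frac{Y}{2 Y} = Y \frac{1}{2 Y} = \frac{1}{2}$)
$\left(\left(n{\left(2,-1 \right)} 27 + 191\right) + q{\left(V{\left(-4 \right)} \right)}\right)^{2} = \left(\left(\left(-3\right) 27 + 191\right) - 15\right)^{2} = \left(\left(-81 + 191\right) - 15\right)^{2} = \left(110 - 15\right)^{2} = 95^{2} = 9025$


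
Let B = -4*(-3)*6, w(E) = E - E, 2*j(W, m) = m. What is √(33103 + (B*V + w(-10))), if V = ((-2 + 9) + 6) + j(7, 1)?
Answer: 5*√1363 ≈ 184.59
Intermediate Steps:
j(W, m) = m/2
w(E) = 0
B = 72 (B = 12*6 = 72)
V = 27/2 (V = ((-2 + 9) + 6) + (½)*1 = (7 + 6) + ½ = 13 + ½ = 27/2 ≈ 13.500)
√(33103 + (B*V + w(-10))) = √(33103 + (72*(27/2) + 0)) = √(33103 + (972 + 0)) = √(33103 + 972) = √34075 = 5*√1363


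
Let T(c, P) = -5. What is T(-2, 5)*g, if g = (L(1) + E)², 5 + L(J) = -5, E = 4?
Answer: -180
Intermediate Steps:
L(J) = -10 (L(J) = -5 - 5 = -10)
g = 36 (g = (-10 + 4)² = (-6)² = 36)
T(-2, 5)*g = -5*36 = -180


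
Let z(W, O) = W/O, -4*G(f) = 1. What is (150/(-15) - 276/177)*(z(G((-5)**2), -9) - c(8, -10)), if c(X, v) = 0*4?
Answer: -341/1062 ≈ -0.32109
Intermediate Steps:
c(X, v) = 0
G(f) = -1/4 (G(f) = -1/4*1 = -1/4)
(150/(-15) - 276/177)*(z(G((-5)**2), -9) - c(8, -10)) = (150/(-15) - 276/177)*(-1/4/(-9) - 1*0) = (150*(-1/15) - 276*1/177)*(-1/4*(-1/9) + 0) = (-10 - 92/59)*(1/36 + 0) = -682/59*1/36 = -341/1062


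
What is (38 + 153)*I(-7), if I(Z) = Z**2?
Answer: 9359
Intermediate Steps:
(38 + 153)*I(-7) = (38 + 153)*(-7)**2 = 191*49 = 9359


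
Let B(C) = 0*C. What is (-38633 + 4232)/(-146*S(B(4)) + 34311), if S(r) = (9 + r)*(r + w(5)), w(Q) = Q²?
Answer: -11467/487 ≈ -23.546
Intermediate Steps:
B(C) = 0
S(r) = (9 + r)*(25 + r) (S(r) = (9 + r)*(r + 5²) = (9 + r)*(r + 25) = (9 + r)*(25 + r))
(-38633 + 4232)/(-146*S(B(4)) + 34311) = (-38633 + 4232)/(-146*(225 + 0² + 34*0) + 34311) = -34401/(-146*(225 + 0 + 0) + 34311) = -34401/(-146*225 + 34311) = -34401/(-32850 + 34311) = -34401/1461 = -34401*1/1461 = -11467/487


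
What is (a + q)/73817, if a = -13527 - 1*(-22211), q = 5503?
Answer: 14187/73817 ≈ 0.19219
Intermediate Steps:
a = 8684 (a = -13527 + 22211 = 8684)
(a + q)/73817 = (8684 + 5503)/73817 = 14187*(1/73817) = 14187/73817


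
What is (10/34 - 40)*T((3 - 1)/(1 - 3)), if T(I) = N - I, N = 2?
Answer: -2025/17 ≈ -119.12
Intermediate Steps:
T(I) = 2 - I
(10/34 - 40)*T((3 - 1)/(1 - 3)) = (10/34 - 40)*(2 - (3 - 1)/(1 - 3)) = (10*(1/34) - 40)*(2 - 2/(-2)) = (5/17 - 40)*(2 - (-1)*2/2) = -675*(2 - 1*(-1))/17 = -675*(2 + 1)/17 = -675/17*3 = -2025/17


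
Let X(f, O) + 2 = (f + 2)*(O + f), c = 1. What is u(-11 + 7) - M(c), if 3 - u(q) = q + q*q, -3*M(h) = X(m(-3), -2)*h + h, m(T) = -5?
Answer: -7/3 ≈ -2.3333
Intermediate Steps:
X(f, O) = -2 + (2 + f)*(O + f) (X(f, O) = -2 + (f + 2)*(O + f) = -2 + (2 + f)*(O + f))
M(h) = -20*h/3 (M(h) = -((-2 + (-5)² + 2*(-2) + 2*(-5) - 2*(-5))*h + h)/3 = -((-2 + 25 - 4 - 10 + 10)*h + h)/3 = -(19*h + h)/3 = -20*h/3)
u(q) = 3 - q - q² (u(q) = 3 - (q + q*q) = 3 - (q + q²) = 3 + (-q - q²) = 3 - q - q²)
u(-11 + 7) - M(c) = (3 - (-11 + 7) - (-11 + 7)²) - (-20)/3 = (3 - 1*(-4) - 1*(-4)²) - 1*(-20/3) = (3 + 4 - 1*16) + 20/3 = (3 + 4 - 16) + 20/3 = -9 + 20/3 = -7/3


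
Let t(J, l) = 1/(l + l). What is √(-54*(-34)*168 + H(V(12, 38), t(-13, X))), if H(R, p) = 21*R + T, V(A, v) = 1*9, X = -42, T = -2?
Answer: √308635 ≈ 555.55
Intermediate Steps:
V(A, v) = 9
t(J, l) = 1/(2*l)
H(R, p) = -2 + 21*R (H(R, p) = 21*R - 2 = -2 + 21*R)
√(-54*(-34)*168 + H(V(12, 38), t(-13, X))) = √(-54*(-34)*168 + (-2 + 21*9)) = √(1836*168 + (-2 + 189)) = √(308448 + 187) = √308635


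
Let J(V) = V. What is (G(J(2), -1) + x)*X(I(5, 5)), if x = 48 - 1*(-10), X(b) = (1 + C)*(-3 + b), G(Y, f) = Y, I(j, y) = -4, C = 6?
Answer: -2940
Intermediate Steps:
X(b) = -21 + 7*b (X(b) = (1 + 6)*(-3 + b) = 7*(-3 + b) = -21 + 7*b)
x = 58 (x = 48 + 10 = 58)
(G(J(2), -1) + x)*X(I(5, 5)) = (2 + 58)*(-21 + 7*(-4)) = 60*(-21 - 28) = 60*(-49) = -2940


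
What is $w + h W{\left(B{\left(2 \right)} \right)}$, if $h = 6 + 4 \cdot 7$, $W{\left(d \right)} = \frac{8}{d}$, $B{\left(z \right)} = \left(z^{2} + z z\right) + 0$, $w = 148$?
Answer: $182$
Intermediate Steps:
$B{\left(z \right)} = 2 z^{2}$ ($B{\left(z \right)} = \left(z^{2} + z^{2}\right) + 0 = 2 z^{2} + 0 = 2 z^{2}$)
$h = 34$ ($h = 6 + 28 = 34$)
$w + h W{\left(B{\left(2 \right)} \right)} = 148 + 34 \frac{8}{2 \cdot 2^{2}} = 148 + 34 \frac{8}{2 \cdot 4} = 148 + 34 \cdot \frac{8}{8} = 148 + 34 \cdot 8 \cdot \frac{1}{8} = 148 + 34 \cdot 1 = 148 + 34 = 182$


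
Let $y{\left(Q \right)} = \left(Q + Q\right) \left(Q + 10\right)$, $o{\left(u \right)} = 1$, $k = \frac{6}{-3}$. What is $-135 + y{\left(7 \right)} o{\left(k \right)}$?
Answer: $103$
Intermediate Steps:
$k = -2$ ($k = 6 \left(- \frac{1}{3}\right) = -2$)
$y{\left(Q \right)} = 2 Q \left(10 + Q\right)$
$-135 + y{\left(7 \right)} o{\left(k \right)} = -135 + 2 \cdot 7 \left(10 + 7\right) 1 = -135 + 2 \cdot 7 \cdot 17 \cdot 1 = -135 + 238 \cdot 1 = -135 + 238 = 103$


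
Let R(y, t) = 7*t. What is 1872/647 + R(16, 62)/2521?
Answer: 5000110/1631087 ≈ 3.0655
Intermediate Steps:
1872/647 + R(16, 62)/2521 = 1872/647 + (7*62)/2521 = 1872*(1/647) + 434*(1/2521) = 1872/647 + 434/2521 = 5000110/1631087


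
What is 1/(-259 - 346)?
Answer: -1/605 ≈ -0.0016529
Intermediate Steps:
1/(-259 - 346) = 1/(-605) = -1/605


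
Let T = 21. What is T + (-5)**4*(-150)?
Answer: -93729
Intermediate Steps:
T + (-5)**4*(-150) = 21 + (-5)**4*(-150) = 21 + 625*(-150) = 21 - 93750 = -93729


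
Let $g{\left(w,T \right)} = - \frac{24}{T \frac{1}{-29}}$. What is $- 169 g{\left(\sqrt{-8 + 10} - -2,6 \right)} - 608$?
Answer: $-20212$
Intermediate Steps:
$g{\left(w,T \right)} = \frac{696}{T}$ ($g{\left(w,T \right)} = - \frac{24}{T \left(- \frac{1}{29}\right)} = - \frac{24}{\left(- \frac{1}{29}\right) T} = - 24 \left(- \frac{29}{T}\right) = \frac{696}{T}$)
$- 169 g{\left(\sqrt{-8 + 10} - -2,6 \right)} - 608 = - 169 \cdot \frac{696}{6} - 608 = - 169 \cdot 696 \cdot \frac{1}{6} - 608 = \left(-169\right) 116 - 608 = -19604 - 608 = -20212$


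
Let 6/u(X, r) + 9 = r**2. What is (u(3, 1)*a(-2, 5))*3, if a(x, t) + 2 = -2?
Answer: 9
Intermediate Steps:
u(X, r) = 6/(-9 + r**2)
a(x, t) = -4 (a(x, t) = -2 - 2 = -4)
(u(3, 1)*a(-2, 5))*3 = ((6/(-9 + 1**2))*(-4))*3 = ((6/(-9 + 1))*(-4))*3 = ((6/(-8))*(-4))*3 = ((6*(-1/8))*(-4))*3 = -3/4*(-4)*3 = 3*3 = 9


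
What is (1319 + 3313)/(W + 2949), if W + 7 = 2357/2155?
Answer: 9981960/6342367 ≈ 1.5739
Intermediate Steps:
W = -12728/2155 (W = -7 + 2357/2155 = -12728/2155 ≈ -5.9063)
(1319 + 3313)/(W + 2949) = (1319 + 3313)/(-12728/2155 + 2949) = 4632/(6342367/2155) = 4632*(2155/6342367) = 9981960/6342367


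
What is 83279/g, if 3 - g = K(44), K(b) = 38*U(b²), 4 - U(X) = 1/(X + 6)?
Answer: -80863909/144660 ≈ -558.99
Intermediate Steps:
U(X) = 4 - 1/(6 + X) (U(X) = 4 - 1/(X + 6) = 4 - 1/(6 + X))
K(b) = 38*(23 + 4*b²)/(6 + b²) (K(b) = 38*((23 + 4*b²)/(6 + b²)) = 38*(23 + 4*b²)/(6 + b²))
g = -144660/971 (g = 3 - 38*(23 + 4*44²)/(6 + 44²) = 3 - 38*(23 + 4*1936)/(6 + 1936) = 3 - 38*(23 + 7744)/1942 = 3 - 38*7767/1942 = 3 - 1*147573/971 = 3 - 147573/971 = -144660/971 ≈ -148.98)
83279/g = 83279/(-144660/971) = 83279*(-971/144660) = -80863909/144660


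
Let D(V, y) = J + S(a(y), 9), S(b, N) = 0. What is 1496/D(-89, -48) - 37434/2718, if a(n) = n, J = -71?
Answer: -1120657/32163 ≈ -34.843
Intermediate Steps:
D(V, y) = -71 (D(V, y) = -71 + 0 = -71)
1496/D(-89, -48) - 37434/2718 = 1496/(-71) - 37434/2718 = 1496*(-1/71) - 37434*1/2718 = -1496/71 - 6239/453 = -1120657/32163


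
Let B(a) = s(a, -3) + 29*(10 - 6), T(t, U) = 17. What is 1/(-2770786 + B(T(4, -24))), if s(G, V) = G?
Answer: -1/2770653 ≈ -3.6093e-7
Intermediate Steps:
B(a) = 116 + a (B(a) = a + 29*(10 - 6) = a + 29*4 = a + 116 = 116 + a)
1/(-2770786 + B(T(4, -24))) = 1/(-2770786 + (116 + 17)) = 1/(-2770786 + 133) = 1/(-2770653) = -1/2770653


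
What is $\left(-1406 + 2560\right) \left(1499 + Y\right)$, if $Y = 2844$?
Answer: $5011822$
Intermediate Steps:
$\left(-1406 + 2560\right) \left(1499 + Y\right) = \left(-1406 + 2560\right) \left(1499 + 2844\right) = 1154 \cdot 4343 = 5011822$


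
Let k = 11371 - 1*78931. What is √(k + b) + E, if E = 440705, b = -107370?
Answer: 440705 + 7*I*√3570 ≈ 4.4071e+5 + 418.25*I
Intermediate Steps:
k = -67560 (k = 11371 - 78931 = -67560)
√(k + b) + E = √(-67560 - 107370) + 440705 = √(-174930) + 440705 = 7*I*√3570 + 440705 = 440705 + 7*I*√3570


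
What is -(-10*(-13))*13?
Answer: -1690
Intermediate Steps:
-(-10*(-13))*13 = -130*13 = -1*1690 = -1690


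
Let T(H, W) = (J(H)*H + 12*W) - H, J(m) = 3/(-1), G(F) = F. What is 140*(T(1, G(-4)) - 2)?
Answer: -7560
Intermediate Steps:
J(m) = -3 (J(m) = 3*(-1) = -3)
T(H, W) = -4*H + 12*W (T(H, W) = (-3*H + 12*W) - H = -4*H + 12*W)
140*(T(1, G(-4)) - 2) = 140*((-4*1 + 12*(-4)) - 2) = 140*((-4 - 48) - 2) = 140*(-52 - 2) = 140*(-54) = -7560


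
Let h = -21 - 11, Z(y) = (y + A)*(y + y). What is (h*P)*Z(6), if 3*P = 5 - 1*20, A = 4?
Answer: 19200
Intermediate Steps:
Z(y) = 2*y*(4 + y) (Z(y) = (y + 4)*(y + y) = (4 + y)*(2*y) = 2*y*(4 + y))
h = -32
P = -5 (P = (5 - 1*20)/3 = (5 - 20)/3 = (⅓)*(-15) = -5)
(h*P)*Z(6) = (-32*(-5))*(2*6*(4 + 6)) = 160*(2*6*10) = 160*120 = 19200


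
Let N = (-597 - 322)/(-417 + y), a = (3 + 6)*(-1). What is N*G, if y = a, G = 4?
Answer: 1838/213 ≈ 8.6291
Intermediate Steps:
a = -9 (a = 9*(-1) = -9)
y = -9
N = 919/426 (N = (-597 - 322)/(-417 - 9) = -919/(-426) = -919*(-1/426) = 919/426 ≈ 2.1573)
N*G = (919/426)*4 = 1838/213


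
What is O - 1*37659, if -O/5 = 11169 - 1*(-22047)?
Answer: -203739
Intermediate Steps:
O = -166080 (O = -5*(11169 - 1*(-22047)) = -5*(11169 + 22047) = -5*33216 = -166080)
O - 1*37659 = -166080 - 1*37659 = -166080 - 37659 = -203739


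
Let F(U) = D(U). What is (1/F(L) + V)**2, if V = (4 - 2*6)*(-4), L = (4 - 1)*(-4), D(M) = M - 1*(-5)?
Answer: 49729/49 ≈ 1014.9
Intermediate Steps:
D(M) = 5 + M (D(M) = M + 5 = 5 + M)
L = -12 (L = 3*(-4) = -12)
F(U) = 5 + U
V = 32 (V = (4 - 12)*(-4) = -8*(-4) = 32)
(1/F(L) + V)**2 = (1/(5 - 12) + 32)**2 = (1/(-7) + 32)**2 = (-1/7 + 32)**2 = (223/7)**2 = 49729/49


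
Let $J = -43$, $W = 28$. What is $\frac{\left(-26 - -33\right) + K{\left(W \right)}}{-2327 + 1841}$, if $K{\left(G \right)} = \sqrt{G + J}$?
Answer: $- \frac{7}{486} - \frac{i \sqrt{15}}{486} \approx -0.014403 - 0.0079691 i$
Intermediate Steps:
$K{\left(G \right)} = \sqrt{-43 + G}$ ($K{\left(G \right)} = \sqrt{G - 43} = \sqrt{-43 + G}$)
$\frac{\left(-26 - -33\right) + K{\left(W \right)}}{-2327 + 1841} = \frac{\left(-26 - -33\right) + \sqrt{-43 + 28}}{-2327 + 1841} = \frac{\left(-26 + 33\right) + \sqrt{-15}}{-486} = \left(7 + i \sqrt{15}\right) \left(- \frac{1}{486}\right) = - \frac{7}{486} - \frac{i \sqrt{15}}{486}$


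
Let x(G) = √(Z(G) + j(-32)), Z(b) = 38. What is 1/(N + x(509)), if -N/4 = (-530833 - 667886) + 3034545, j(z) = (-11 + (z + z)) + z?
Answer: -2447768/17974704545495 - I*√69/53924113636485 ≈ -1.3618e-7 - 1.5404e-13*I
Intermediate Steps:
j(z) = -11 + 3*z (j(z) = (-11 + 2*z) + z = -11 + 3*z)
x(G) = I*√69 (x(G) = √(38 + (-11 + 3*(-32))) = √(38 + (-11 - 96)) = √(38 - 107) = √(-69) = I*√69)
N = -7343304 (N = -4*((-530833 - 667886) + 3034545) = -4*(-1198719 + 3034545) = -4*1835826 = -7343304)
1/(N + x(509)) = 1/(-7343304 + I*√69)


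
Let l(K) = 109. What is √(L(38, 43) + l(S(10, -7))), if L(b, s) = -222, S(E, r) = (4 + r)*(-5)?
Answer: I*√113 ≈ 10.63*I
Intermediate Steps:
S(E, r) = -20 - 5*r
√(L(38, 43) + l(S(10, -7))) = √(-222 + 109) = √(-113) = I*√113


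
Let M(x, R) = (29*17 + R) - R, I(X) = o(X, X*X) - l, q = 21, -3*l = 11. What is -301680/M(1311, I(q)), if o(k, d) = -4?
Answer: -301680/493 ≈ -611.93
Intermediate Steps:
l = -11/3 (l = -1/3*11 = -11/3 ≈ -3.6667)
I(X) = -1/3 (I(X) = -4 - 1*(-11/3) = -4 + 11/3 = -1/3)
M(x, R) = 493 (M(x, R) = (493 + R) - R = 493)
-301680/M(1311, I(q)) = -301680/493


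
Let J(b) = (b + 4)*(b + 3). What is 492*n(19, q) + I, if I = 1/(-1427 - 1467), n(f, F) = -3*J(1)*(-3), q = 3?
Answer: 256292639/2894 ≈ 88560.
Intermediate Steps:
J(b) = (3 + b)*(4 + b) (J(b) = (4 + b)*(3 + b) = (3 + b)*(4 + b))
n(f, F) = 180 (n(f, F) = -3*(12 + 1² + 7*1)*(-3) = -3*(12 + 1 + 7)*(-3) = -3*20*(-3) = -60*(-3) = 180)
I = -1/2894 (I = 1/(-2894) = -1/2894 ≈ -0.00034554)
492*n(19, q) + I = 492*180 - 1/2894 = 88560 - 1/2894 = 256292639/2894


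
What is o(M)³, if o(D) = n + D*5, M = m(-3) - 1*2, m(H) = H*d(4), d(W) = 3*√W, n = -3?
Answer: -1092727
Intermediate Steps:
m(H) = 6*H (m(H) = H*(3*√4) = H*(3*2) = H*6 = 6*H)
M = -20 (M = 6*(-3) - 1*2 = -18 - 2 = -20)
o(D) = -3 + 5*D (o(D) = -3 + D*5 = -3 + 5*D)
o(M)³ = (-3 + 5*(-20))³ = (-3 - 100)³ = (-103)³ = -1092727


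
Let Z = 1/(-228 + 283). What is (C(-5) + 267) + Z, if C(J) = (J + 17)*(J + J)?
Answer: 8086/55 ≈ 147.02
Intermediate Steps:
C(J) = 2*J*(17 + J) (C(J) = (17 + J)*(2*J) = 2*J*(17 + J))
Z = 1/55 ≈ 0.018182
(C(-5) + 267) + Z = (2*(-5)*(17 - 5) + 267) + 1/55 = (2*(-5)*12 + 267) + 1/55 = (-120 + 267) + 1/55 = 147 + 1/55 = 8086/55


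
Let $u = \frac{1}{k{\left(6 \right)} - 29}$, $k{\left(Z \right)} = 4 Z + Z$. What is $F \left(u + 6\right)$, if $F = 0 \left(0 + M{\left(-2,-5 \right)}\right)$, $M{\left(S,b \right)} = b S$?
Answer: $0$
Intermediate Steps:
$M{\left(S,b \right)} = S b$
$k{\left(Z \right)} = 5 Z$
$F = 0$ ($F = 0 \left(0 - -10\right) = 0 \left(0 + 10\right) = 0 \cdot 10 = 0$)
$u = 1$ ($u = \frac{1}{5 \cdot 6 - 29} = \frac{1}{30 - 29} = 1^{-1} = 1$)
$F \left(u + 6\right) = 0 \left(1 + 6\right) = 0 \cdot 7 = 0$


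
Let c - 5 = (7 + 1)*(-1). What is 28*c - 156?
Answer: -240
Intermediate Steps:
c = -3 (c = 5 + (7 + 1)*(-1) = 5 + 8*(-1) = 5 - 8 = -3)
28*c - 156 = 28*(-3) - 156 = -84 - 156 = -240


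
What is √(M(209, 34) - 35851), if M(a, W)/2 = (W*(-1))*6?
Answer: I*√36259 ≈ 190.42*I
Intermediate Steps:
M(a, W) = -12*W (M(a, W) = 2*((W*(-1))*6) = 2*(-W*6) = 2*(-6*W) = -12*W)
√(M(209, 34) - 35851) = √(-12*34 - 35851) = √(-408 - 35851) = √(-36259) = I*√36259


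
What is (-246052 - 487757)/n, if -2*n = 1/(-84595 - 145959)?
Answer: -338365200372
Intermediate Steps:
n = 1/461108 (n = -1/(2*(-84595 - 145959)) = -1/2/(-230554) = -1/2*(-1/230554) = 1/461108 ≈ 2.1687e-6)
(-246052 - 487757)/n = (-246052 - 487757)/(1/461108) = -733809*461108 = -338365200372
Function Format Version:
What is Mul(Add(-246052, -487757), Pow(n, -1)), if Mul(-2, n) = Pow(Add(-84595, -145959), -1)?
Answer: -338365200372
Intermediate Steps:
n = Rational(1, 461108) (n = Mul(Rational(-1, 2), Pow(Add(-84595, -145959), -1)) = Mul(Rational(-1, 2), Pow(-230554, -1)) = Mul(Rational(-1, 2), Rational(-1, 230554)) = Rational(1, 461108) ≈ 2.1687e-6)
Mul(Add(-246052, -487757), Pow(n, -1)) = Mul(Add(-246052, -487757), Pow(Rational(1, 461108), -1)) = Mul(-733809, 461108) = -338365200372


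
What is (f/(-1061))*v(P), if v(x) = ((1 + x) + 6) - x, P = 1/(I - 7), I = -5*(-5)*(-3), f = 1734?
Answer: -12138/1061 ≈ -11.440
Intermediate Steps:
I = -75 (I = 25*(-3) = -75)
P = -1/82 (P = 1/(-75 - 7) = 1/(-82) = -1/82 ≈ -0.012195)
v(x) = 7 (v(x) = (7 + x) - x = 7)
(f/(-1061))*v(P) = (1734/(-1061))*7 = (1734*(-1/1061))*7 = -1734/1061*7 = -12138/1061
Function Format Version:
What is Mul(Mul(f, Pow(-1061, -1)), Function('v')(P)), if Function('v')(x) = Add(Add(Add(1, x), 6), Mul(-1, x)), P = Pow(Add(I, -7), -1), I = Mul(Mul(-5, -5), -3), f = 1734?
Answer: Rational(-12138, 1061) ≈ -11.440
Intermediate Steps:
I = -75 (I = Mul(25, -3) = -75)
P = Rational(-1, 82) (P = Pow(Add(-75, -7), -1) = Pow(-82, -1) = Rational(-1, 82) ≈ -0.012195)
Function('v')(x) = 7 (Function('v')(x) = Add(Add(7, x), Mul(-1, x)) = 7)
Mul(Mul(f, Pow(-1061, -1)), Function('v')(P)) = Mul(Mul(1734, Pow(-1061, -1)), 7) = Mul(Mul(1734, Rational(-1, 1061)), 7) = Mul(Rational(-1734, 1061), 7) = Rational(-12138, 1061)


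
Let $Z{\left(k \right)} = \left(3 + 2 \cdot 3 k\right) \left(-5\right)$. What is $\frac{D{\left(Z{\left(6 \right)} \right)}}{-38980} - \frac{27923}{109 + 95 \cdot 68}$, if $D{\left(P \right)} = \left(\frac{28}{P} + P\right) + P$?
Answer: $- \frac{105872879459}{24965812950} \approx -4.2407$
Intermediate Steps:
$Z{\left(k \right)} = -15 - 30 k$ ($Z{\left(k \right)} = \left(3 + 6 k\right) \left(-5\right) = -15 - 30 k$)
$D{\left(P \right)} = 2 P + \frac{28}{P}$ ($D{\left(P \right)} = \left(P + \frac{28}{P}\right) + P = 2 P + \frac{28}{P}$)
$\frac{D{\left(Z{\left(6 \right)} \right)}}{-38980} - \frac{27923}{109 + 95 \cdot 68} = \frac{2 \left(-15 - 180\right) + \frac{28}{-15 - 180}}{-38980} - \frac{27923}{109 + 95 \cdot 68} = \left(2 \left(-15 - 180\right) + \frac{28}{-15 - 180}\right) \left(- \frac{1}{38980}\right) - \frac{27923}{109 + 6460} = \left(2 \left(-195\right) + \frac{28}{-195}\right) \left(- \frac{1}{38980}\right) - \frac{27923}{6569} = \left(-390 + 28 \left(- \frac{1}{195}\right)\right) \left(- \frac{1}{38980}\right) - \frac{27923}{6569} = \left(-390 - \frac{28}{195}\right) \left(- \frac{1}{38980}\right) - \frac{27923}{6569} = \left(- \frac{76078}{195}\right) \left(- \frac{1}{38980}\right) - \frac{27923}{6569} = \frac{38039}{3800550} - \frac{27923}{6569} = - \frac{105872879459}{24965812950}$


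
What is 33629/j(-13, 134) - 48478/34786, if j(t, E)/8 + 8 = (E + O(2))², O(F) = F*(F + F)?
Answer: -3323581075/2804586464 ≈ -1.1851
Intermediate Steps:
O(F) = 2*F² (O(F) = F*(2*F) = 2*F²)
j(t, E) = -64 + 8*(8 + E)² (j(t, E) = -64 + 8*(E + 2*2²)² = -64 + 8*(E + 2*4)² = -64 + 8*(E + 8)² = -64 + 8*(8 + E)²)
33629/j(-13, 134) - 48478/34786 = 33629/(-64 + 8*(8 + 134)²) - 48478/34786 = 33629/(-64 + 8*142²) - 48478*1/34786 = 33629/(-64 + 8*20164) - 24239/17393 = 33629/(-64 + 161312) - 24239/17393 = 33629/161248 - 24239/17393 = -3323581075/2804586464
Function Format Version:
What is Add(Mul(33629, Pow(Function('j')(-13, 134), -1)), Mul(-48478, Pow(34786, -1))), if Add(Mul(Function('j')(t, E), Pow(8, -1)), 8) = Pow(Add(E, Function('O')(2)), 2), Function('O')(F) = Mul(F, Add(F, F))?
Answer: Rational(-3323581075, 2804586464) ≈ -1.1851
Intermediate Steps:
Function('O')(F) = Mul(2, Pow(F, 2)) (Function('O')(F) = Mul(F, Mul(2, F)) = Mul(2, Pow(F, 2)))
Function('j')(t, E) = Add(-64, Mul(8, Pow(Add(8, E), 2))) (Function('j')(t, E) = Add(-64, Mul(8, Pow(Add(E, Mul(2, Pow(2, 2))), 2))) = Add(-64, Mul(8, Pow(Add(E, Mul(2, 4)), 2))) = Add(-64, Mul(8, Pow(Add(E, 8), 2))) = Add(-64, Mul(8, Pow(Add(8, E), 2))))
Add(Mul(33629, Pow(Function('j')(-13, 134), -1)), Mul(-48478, Pow(34786, -1))) = Add(Mul(33629, Pow(Add(-64, Mul(8, Pow(Add(8, 134), 2))), -1)), Mul(-48478, Pow(34786, -1))) = Add(Mul(33629, Pow(Add(-64, Mul(8, Pow(142, 2))), -1)), Mul(-48478, Rational(1, 34786))) = Add(Mul(33629, Pow(Add(-64, Mul(8, 20164)), -1)), Rational(-24239, 17393)) = Add(Mul(33629, Pow(Add(-64, 161312), -1)), Rational(-24239, 17393)) = Add(Mul(33629, Pow(161248, -1)), Rational(-24239, 17393)) = Add(Mul(33629, Rational(1, 161248)), Rational(-24239, 17393)) = Add(Rational(33629, 161248), Rational(-24239, 17393)) = Rational(-3323581075, 2804586464)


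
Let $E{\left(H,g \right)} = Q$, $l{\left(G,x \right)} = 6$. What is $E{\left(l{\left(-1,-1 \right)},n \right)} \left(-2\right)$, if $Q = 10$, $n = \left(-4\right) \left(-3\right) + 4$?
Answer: $-20$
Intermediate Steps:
$n = 16$ ($n = 12 + 4 = 16$)
$E{\left(H,g \right)} = 10$
$E{\left(l{\left(-1,-1 \right)},n \right)} \left(-2\right) = 10 \left(-2\right) = -20$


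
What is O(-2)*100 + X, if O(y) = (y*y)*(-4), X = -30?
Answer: -1630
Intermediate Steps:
O(y) = -4*y**2 (O(y) = y**2*(-4) = -4*y**2)
O(-2)*100 + X = -4*(-2)**2*100 - 30 = -4*4*100 - 30 = -16*100 - 30 = -1600 - 30 = -1630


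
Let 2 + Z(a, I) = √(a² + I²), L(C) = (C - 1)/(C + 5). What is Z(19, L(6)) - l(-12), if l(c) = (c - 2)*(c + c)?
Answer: -338 + 41*√26/11 ≈ -318.99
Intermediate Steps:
L(C) = (-1 + C)/(5 + C)
l(c) = 2*c*(-2 + c) (l(c) = (-2 + c)*(2*c) = 2*c*(-2 + c))
Z(a, I) = -2 + √(I² + a²) (Z(a, I) = -2 + √(a² + I²) = -2 + √(I² + a²))
Z(19, L(6)) - l(-12) = (-2 + √(((-1 + 6)/(5 + 6))² + 19²)) - 2*(-12)*(-2 - 12) = (-2 + √((5/11)² + 361)) - 2*(-12)*(-14) = (-2 + √(((1/11)*5)² + 361)) - 1*336 = (-2 + √((5/11)² + 361)) - 336 = (-2 + √(25/121 + 361)) - 336 = (-2 + √(43706/121)) - 336 = (-2 + 41*√26/11) - 336 = -338 + 41*√26/11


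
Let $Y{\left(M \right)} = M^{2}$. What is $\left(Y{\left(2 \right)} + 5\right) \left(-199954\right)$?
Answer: $-1799586$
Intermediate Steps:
$\left(Y{\left(2 \right)} + 5\right) \left(-199954\right) = \left(2^{2} + 5\right) \left(-199954\right) = \left(4 + 5\right) \left(-199954\right) = 9 \left(-199954\right) = -1799586$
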